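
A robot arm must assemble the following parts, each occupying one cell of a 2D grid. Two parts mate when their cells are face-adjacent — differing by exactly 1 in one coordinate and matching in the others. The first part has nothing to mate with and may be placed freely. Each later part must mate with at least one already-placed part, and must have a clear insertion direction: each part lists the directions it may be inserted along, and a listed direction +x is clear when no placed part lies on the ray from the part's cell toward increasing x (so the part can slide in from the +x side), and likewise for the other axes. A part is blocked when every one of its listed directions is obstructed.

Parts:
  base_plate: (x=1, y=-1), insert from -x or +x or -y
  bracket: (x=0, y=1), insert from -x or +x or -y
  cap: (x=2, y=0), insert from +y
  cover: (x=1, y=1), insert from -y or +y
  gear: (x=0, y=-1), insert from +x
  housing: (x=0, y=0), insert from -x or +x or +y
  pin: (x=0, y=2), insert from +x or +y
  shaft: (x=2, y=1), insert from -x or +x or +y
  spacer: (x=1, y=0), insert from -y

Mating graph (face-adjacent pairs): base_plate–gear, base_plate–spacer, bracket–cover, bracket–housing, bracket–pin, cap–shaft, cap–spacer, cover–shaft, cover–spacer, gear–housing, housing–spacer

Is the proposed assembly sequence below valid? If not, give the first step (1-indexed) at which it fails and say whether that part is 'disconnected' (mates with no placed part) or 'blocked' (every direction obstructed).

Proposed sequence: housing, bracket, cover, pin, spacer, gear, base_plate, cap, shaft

1. housing@(0, 0) [-x clear] — {housing}
2. bracket@(0, 1) [-x clear] — {bracket, housing}
3. cover@(1, 1) [-y clear] — {bracket, cover, housing}
4. pin@(0, 2) [+x clear] — {bracket, cover, housing, pin}
5. spacer@(1, 0) [-y clear] — {bracket, cover, housing, pin, spacer}
6. gear@(0, -1) [+x clear] — {bracket, cover, gear, housing, pin, spacer}
7. base_plate@(1, -1) [+x clear] — {base_plate, bracket, cover, gear, housing, pin, spacer}
8. cap@(2, 0) [+y clear] — {base_plate, bracket, cap, cover, gear, housing, pin, spacer}
9. shaft@(2, 1) [+x clear] — {base_plate, bracket, cap, cover, gear, housing, pin, shaft, spacer}

Valid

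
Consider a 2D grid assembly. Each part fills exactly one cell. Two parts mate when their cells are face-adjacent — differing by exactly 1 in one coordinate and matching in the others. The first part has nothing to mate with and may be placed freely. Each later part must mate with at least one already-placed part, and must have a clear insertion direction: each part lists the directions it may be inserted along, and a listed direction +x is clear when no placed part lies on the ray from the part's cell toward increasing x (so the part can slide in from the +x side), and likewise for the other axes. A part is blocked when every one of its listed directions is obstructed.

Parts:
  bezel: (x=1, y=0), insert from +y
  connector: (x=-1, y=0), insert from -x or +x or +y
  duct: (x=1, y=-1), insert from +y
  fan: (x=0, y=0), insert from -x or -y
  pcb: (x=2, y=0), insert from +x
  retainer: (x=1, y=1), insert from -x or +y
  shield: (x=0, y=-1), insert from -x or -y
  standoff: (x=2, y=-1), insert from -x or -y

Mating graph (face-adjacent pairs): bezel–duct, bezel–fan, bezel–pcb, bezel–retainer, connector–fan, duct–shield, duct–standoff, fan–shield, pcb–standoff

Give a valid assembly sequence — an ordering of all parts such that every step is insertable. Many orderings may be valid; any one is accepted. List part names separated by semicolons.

1. fan@(0, 0) [-x clear] — {fan}
2. connector@(-1, 0) [-x clear] — {connector, fan}
3. shield@(0, -1) [-x clear] — {connector, fan, shield}
4. duct@(1, -1) [+y clear] — {connector, duct, fan, shield}
5. bezel@(1, 0) [+y clear] — {bezel, connector, duct, fan, shield}
6. retainer@(1, 1) [-x clear] — {bezel, connector, duct, fan, retainer, shield}
7. standoff@(2, -1) [-y clear] — {bezel, connector, duct, fan, retainer, shield, standoff}
8. pcb@(2, 0) [+x clear] — {bezel, connector, duct, fan, pcb, retainer, shield, standoff}

fan; connector; shield; duct; bezel; retainer; standoff; pcb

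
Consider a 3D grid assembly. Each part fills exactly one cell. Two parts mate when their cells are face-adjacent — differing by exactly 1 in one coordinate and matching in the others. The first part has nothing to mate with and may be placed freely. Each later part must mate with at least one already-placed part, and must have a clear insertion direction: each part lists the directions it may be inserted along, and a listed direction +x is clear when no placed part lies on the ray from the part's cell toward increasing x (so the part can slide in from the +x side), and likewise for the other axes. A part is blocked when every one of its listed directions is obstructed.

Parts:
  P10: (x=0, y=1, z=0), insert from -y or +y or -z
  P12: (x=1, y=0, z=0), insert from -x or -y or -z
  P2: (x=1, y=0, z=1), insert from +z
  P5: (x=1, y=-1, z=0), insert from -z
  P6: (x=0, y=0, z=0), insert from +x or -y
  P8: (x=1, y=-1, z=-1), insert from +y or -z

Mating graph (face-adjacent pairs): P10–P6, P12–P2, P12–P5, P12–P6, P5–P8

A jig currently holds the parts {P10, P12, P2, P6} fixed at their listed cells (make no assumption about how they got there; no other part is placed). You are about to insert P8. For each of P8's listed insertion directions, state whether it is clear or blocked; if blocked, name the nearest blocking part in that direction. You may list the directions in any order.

+y: ray from P8(1, -1, -1) has no placed part ⇒ clear
-z: ray from P8(1, -1, -1) has no placed part ⇒ clear

+y: clear; -z: clear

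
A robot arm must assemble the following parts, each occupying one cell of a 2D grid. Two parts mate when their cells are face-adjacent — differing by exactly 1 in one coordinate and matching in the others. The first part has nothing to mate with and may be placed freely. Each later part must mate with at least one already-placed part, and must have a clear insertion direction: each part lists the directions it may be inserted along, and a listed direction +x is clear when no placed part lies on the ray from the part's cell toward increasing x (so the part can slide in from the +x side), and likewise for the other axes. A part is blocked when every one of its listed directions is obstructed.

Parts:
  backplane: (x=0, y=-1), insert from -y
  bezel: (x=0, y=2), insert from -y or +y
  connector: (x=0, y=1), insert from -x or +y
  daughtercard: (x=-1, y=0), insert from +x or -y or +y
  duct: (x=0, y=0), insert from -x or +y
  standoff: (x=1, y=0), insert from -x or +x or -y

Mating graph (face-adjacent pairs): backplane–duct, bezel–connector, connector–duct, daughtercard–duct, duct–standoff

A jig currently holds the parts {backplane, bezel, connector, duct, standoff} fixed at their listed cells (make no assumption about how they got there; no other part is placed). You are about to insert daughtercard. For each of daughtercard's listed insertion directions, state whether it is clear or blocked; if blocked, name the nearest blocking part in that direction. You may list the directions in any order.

+x: nearest on ray is duct@(0, 0) ⇒ blocked
-y: ray from daughtercard(-1, 0) has no placed part ⇒ clear
+y: ray from daughtercard(-1, 0) has no placed part ⇒ clear

+x: blocked by duct; +y: clear; -y: clear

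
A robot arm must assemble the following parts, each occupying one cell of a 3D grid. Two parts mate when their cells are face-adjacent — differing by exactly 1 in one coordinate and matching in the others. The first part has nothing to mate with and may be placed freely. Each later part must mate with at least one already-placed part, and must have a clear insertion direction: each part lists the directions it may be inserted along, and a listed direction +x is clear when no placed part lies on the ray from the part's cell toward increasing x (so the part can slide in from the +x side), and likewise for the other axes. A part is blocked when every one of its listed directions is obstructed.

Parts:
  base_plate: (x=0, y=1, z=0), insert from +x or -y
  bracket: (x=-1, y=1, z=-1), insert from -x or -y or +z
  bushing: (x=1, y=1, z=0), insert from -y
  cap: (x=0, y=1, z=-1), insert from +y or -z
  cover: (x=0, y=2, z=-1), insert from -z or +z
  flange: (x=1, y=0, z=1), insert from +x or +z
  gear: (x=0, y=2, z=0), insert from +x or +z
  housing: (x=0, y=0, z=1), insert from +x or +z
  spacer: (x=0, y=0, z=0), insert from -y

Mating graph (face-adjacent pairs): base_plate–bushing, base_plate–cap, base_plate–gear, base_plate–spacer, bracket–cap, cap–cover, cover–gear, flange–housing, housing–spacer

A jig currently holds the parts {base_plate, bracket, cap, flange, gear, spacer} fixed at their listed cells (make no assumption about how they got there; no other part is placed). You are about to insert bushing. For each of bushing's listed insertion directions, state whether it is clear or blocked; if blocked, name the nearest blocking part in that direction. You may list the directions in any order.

-y: clear

-y: ray from bushing(1, 1, 0) has no placed part ⇒ clear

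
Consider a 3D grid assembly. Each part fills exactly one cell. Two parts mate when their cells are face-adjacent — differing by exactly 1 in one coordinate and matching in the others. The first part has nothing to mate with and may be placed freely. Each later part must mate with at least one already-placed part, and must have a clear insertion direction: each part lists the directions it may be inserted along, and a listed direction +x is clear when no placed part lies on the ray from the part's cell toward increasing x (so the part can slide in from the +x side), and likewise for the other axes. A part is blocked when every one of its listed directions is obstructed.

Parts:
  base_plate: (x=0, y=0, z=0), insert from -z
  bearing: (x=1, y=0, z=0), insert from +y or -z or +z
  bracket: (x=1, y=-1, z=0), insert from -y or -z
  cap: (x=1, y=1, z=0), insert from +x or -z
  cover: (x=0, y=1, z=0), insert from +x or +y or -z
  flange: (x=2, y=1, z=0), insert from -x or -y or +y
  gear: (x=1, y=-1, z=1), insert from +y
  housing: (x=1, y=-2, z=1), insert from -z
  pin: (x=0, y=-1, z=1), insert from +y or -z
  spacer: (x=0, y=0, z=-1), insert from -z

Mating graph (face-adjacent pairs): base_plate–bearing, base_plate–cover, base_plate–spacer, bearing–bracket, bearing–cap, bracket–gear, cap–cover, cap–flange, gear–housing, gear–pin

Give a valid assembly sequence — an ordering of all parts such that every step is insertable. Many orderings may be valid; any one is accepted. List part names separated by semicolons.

1. bracket@(1, -1, 0) [-y clear] — {bracket}
2. bearing@(1, 0, 0) [+y clear] — {bearing, bracket}
3. cap@(1, 1, 0) [+x clear] — {bearing, bracket, cap}
4. gear@(1, -1, 1) [+y clear] — {bearing, bracket, cap, gear}
5. pin@(0, -1, 1) [+y clear] — {bearing, bracket, cap, gear, pin}
6. base_plate@(0, 0, 0) [-z clear] — {base_plate, bearing, bracket, cap, gear, pin}
7. spacer@(0, 0, -1) [-z clear] — {base_plate, bearing, bracket, cap, gear, pin, spacer}
8. flange@(2, 1, 0) [-y clear] — {base_plate, bearing, bracket, cap, flange, gear, pin, spacer}
9. housing@(1, -2, 1) [-z clear] — {base_plate, bearing, bracket, cap, flange, gear, housing, pin, spacer}
10. cover@(0, 1, 0) [+y clear] — {base_plate, bearing, bracket, cap, cover, flange, gear, housing, pin, spacer}

bracket; bearing; cap; gear; pin; base_plate; spacer; flange; housing; cover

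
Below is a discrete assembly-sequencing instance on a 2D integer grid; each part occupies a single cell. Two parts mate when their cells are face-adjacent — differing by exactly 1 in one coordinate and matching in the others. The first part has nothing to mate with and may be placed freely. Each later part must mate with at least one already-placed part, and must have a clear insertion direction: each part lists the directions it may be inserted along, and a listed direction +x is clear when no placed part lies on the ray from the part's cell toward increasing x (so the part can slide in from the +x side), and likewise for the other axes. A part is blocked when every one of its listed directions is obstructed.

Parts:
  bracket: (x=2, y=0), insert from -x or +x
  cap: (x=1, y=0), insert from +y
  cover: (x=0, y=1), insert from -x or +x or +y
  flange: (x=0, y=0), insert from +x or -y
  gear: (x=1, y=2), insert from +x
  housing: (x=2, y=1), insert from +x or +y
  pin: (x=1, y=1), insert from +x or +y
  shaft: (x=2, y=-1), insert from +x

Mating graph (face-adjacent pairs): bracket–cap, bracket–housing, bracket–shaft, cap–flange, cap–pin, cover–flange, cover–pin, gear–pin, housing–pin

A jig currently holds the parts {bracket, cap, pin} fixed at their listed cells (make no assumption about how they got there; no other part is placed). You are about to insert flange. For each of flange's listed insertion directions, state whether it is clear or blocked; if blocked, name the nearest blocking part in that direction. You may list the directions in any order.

+x: nearest on ray is cap@(1, 0) ⇒ blocked
-y: ray from flange(0, 0) has no placed part ⇒ clear

+x: blocked by cap; -y: clear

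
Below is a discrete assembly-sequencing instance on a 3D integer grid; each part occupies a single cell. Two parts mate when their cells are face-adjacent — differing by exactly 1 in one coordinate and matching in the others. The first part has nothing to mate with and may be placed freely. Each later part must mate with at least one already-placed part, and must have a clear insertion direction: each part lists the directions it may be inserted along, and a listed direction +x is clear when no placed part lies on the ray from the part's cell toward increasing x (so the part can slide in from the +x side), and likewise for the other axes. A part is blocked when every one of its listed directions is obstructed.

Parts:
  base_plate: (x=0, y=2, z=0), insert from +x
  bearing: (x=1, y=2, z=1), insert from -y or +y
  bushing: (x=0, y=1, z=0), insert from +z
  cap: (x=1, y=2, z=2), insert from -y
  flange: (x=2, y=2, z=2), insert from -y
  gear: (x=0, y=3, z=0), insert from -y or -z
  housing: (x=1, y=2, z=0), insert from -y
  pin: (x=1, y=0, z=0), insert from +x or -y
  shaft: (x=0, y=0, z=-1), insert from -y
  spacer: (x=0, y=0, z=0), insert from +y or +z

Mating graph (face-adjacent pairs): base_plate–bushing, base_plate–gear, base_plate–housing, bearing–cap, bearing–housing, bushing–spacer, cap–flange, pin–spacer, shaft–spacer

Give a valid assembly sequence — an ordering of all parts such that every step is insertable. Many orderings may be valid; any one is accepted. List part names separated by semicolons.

1. shaft@(0, 0, -1) [-y clear] — {shaft}
2. spacer@(0, 0, 0) [+y clear] — {shaft, spacer}
3. bushing@(0, 1, 0) [+z clear] — {bushing, shaft, spacer}
4. base_plate@(0, 2, 0) [+x clear] — {base_plate, bushing, shaft, spacer}
5. gear@(0, 3, 0) [-z clear] — {base_plate, bushing, gear, shaft, spacer}
6. housing@(1, 2, 0) [-y clear] — {base_plate, bushing, gear, housing, shaft, spacer}
7. bearing@(1, 2, 1) [-y clear] — {base_plate, bearing, bushing, gear, housing, shaft, spacer}
8. cap@(1, 2, 2) [-y clear] — {base_plate, bearing, bushing, cap, gear, housing, shaft, spacer}
9. pin@(1, 0, 0) [+x clear] — {base_plate, bearing, bushing, cap, gear, housing, pin, shaft, spacer}
10. flange@(2, 2, 2) [-y clear] — {base_plate, bearing, bushing, cap, flange, gear, housing, pin, shaft, spacer}

shaft; spacer; bushing; base_plate; gear; housing; bearing; cap; pin; flange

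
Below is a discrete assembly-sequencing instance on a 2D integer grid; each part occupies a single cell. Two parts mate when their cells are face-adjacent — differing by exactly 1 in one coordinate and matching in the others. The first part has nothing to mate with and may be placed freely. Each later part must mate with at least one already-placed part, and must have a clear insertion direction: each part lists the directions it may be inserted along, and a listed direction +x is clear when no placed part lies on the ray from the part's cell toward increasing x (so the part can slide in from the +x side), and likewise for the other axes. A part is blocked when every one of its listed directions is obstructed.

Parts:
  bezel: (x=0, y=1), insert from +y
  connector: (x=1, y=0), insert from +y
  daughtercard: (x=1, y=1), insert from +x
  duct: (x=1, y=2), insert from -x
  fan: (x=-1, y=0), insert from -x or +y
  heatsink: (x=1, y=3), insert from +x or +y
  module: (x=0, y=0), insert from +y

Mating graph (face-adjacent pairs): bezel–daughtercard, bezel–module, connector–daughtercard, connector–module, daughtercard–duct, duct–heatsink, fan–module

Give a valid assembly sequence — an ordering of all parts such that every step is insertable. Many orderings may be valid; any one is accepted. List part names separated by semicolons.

1. connector@(1, 0) [+y clear] — {connector}
2. module@(0, 0) [+y clear] — {connector, module}
3. daughtercard@(1, 1) [+x clear] — {connector, daughtercard, module}
4. duct@(1, 2) [-x clear] — {connector, daughtercard, duct, module}
5. fan@(-1, 0) [-x clear] — {connector, daughtercard, duct, fan, module}
6. bezel@(0, 1) [+y clear] — {bezel, connector, daughtercard, duct, fan, module}
7. heatsink@(1, 3) [+x clear] — {bezel, connector, daughtercard, duct, fan, heatsink, module}

connector; module; daughtercard; duct; fan; bezel; heatsink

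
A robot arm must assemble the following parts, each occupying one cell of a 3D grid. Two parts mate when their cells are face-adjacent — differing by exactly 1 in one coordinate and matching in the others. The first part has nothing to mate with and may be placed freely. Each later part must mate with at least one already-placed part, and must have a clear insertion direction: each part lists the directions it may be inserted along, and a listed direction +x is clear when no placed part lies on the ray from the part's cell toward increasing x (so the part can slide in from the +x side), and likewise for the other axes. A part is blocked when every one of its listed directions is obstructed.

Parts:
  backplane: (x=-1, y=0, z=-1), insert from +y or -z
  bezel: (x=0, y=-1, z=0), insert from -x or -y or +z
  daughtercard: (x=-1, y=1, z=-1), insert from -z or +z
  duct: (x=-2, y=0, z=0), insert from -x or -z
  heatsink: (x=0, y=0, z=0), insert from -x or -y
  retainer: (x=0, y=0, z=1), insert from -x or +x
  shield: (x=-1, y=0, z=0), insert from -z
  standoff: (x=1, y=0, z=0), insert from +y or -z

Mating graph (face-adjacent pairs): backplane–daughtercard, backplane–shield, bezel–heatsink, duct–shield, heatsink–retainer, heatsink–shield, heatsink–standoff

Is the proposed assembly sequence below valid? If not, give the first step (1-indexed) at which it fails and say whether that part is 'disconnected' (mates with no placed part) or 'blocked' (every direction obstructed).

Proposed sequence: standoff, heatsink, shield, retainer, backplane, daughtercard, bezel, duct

1. standoff@(1, 0, 0) [+y clear] — {standoff}
2. heatsink@(0, 0, 0) [-x clear] — {heatsink, standoff}
3. shield@(-1, 0, 0) [-z clear] — {heatsink, shield, standoff}
4. retainer@(0, 0, 1) [-x clear] — {heatsink, retainer, shield, standoff}
5. backplane@(-1, 0, -1) [+y clear] — {backplane, heatsink, retainer, shield, standoff}
6. daughtercard@(-1, 1, -1) [-z clear] — {backplane, daughtercard, heatsink, retainer, shield, standoff}
7. bezel@(0, -1, 0) [-x clear] — {backplane, bezel, daughtercard, heatsink, retainer, shield, standoff}
8. duct@(-2, 0, 0) [-x clear] — {backplane, bezel, daughtercard, duct, heatsink, retainer, shield, standoff}

Valid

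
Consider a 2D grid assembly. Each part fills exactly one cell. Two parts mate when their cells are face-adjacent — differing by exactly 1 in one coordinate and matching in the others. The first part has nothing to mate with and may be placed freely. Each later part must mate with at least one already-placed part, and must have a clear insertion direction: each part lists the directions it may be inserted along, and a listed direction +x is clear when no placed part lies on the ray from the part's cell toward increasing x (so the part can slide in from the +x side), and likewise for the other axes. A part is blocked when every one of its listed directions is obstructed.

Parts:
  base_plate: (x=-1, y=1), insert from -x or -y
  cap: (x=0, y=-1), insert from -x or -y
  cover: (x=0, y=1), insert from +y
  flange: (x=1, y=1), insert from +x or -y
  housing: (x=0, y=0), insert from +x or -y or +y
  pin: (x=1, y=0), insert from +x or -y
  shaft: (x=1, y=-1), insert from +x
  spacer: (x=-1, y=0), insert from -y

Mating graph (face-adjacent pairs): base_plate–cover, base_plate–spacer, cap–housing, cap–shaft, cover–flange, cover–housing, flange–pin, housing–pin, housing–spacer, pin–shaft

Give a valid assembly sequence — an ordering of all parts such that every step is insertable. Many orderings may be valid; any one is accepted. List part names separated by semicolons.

1. flange@(1, 1) [+x clear] — {flange}
2. pin@(1, 0) [+x clear] — {flange, pin}
3. shaft@(1, -1) [+x clear] — {flange, pin, shaft}
4. cap@(0, -1) [-x clear] — {cap, flange, pin, shaft}
5. housing@(0, 0) [+y clear] — {cap, flange, housing, pin, shaft}
6. spacer@(-1, 0) [-y clear] — {cap, flange, housing, pin, shaft, spacer}
7. cover@(0, 1) [+y clear] — {cap, cover, flange, housing, pin, shaft, spacer}
8. base_plate@(-1, 1) [-x clear] — {base_plate, cap, cover, flange, housing, pin, shaft, spacer}

flange; pin; shaft; cap; housing; spacer; cover; base_plate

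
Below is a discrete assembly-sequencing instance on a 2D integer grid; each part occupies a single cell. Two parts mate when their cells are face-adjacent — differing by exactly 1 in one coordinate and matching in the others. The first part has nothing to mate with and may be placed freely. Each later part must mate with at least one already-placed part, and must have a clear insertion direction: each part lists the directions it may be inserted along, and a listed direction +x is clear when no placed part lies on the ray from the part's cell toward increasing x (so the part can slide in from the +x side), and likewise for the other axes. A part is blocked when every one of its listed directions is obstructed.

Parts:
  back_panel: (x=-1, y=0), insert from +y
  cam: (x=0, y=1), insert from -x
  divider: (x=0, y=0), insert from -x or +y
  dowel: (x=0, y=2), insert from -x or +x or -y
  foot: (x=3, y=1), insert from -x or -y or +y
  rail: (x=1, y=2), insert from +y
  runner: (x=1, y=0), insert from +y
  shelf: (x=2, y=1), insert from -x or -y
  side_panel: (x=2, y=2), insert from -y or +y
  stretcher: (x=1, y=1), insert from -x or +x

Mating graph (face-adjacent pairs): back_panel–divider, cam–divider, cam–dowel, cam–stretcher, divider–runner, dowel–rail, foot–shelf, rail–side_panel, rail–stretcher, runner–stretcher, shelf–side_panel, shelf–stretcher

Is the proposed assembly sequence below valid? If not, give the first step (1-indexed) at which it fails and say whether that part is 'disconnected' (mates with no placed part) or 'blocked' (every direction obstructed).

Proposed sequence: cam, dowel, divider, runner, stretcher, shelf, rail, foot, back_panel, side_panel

Valid

1. cam@(0, 1) [-x clear] — {cam}
2. dowel@(0, 2) [-x clear] — {cam, dowel}
3. divider@(0, 0) [-x clear] — {cam, divider, dowel}
4. runner@(1, 0) [+y clear] — {cam, divider, dowel, runner}
5. stretcher@(1, 1) [+x clear] — {cam, divider, dowel, runner, stretcher}
6. shelf@(2, 1) [-y clear] — {cam, divider, dowel, runner, shelf, stretcher}
7. rail@(1, 2) [+y clear] — {cam, divider, dowel, rail, runner, shelf, stretcher}
8. foot@(3, 1) [-y clear] — {cam, divider, dowel, foot, rail, runner, shelf, stretcher}
9. back_panel@(-1, 0) [+y clear] — {back_panel, cam, divider, dowel, foot, rail, runner, shelf, stretcher}
10. side_panel@(2, 2) [+y clear] — {back_panel, cam, divider, dowel, foot, rail, runner, shelf, side_panel, stretcher}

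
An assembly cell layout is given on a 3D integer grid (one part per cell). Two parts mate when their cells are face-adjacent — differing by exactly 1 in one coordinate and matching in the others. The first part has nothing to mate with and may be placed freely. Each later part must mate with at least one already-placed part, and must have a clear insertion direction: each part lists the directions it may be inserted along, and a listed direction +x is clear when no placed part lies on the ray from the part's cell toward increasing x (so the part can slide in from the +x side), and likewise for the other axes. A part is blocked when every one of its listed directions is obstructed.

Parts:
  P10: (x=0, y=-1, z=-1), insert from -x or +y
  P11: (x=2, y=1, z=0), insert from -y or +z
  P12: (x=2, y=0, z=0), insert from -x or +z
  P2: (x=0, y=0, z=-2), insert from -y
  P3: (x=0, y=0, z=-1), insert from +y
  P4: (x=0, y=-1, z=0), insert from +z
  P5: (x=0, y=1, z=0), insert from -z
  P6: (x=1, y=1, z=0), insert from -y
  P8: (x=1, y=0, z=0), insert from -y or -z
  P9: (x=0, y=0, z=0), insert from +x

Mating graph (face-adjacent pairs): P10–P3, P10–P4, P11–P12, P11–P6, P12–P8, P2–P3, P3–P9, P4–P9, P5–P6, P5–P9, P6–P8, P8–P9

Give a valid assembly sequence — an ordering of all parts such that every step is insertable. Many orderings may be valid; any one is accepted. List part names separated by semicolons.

P11; P6; P5; P9; P3; P12; P4; P2; P8; P10

1. P11@(2, 1, 0) [-y clear] — {P11}
2. P6@(1, 1, 0) [-y clear] — {P11, P6}
3. P5@(0, 1, 0) [-z clear] — {P11, P5, P6}
4. P9@(0, 0, 0) [+x clear] — {P11, P5, P6, P9}
5. P3@(0, 0, -1) [+y clear] — {P11, P3, P5, P6, P9}
6. P12@(2, 0, 0) [+z clear] — {P11, P12, P3, P5, P6, P9}
7. P4@(0, -1, 0) [+z clear] — {P11, P12, P3, P4, P5, P6, P9}
8. P2@(0, 0, -2) [-y clear] — {P11, P12, P2, P3, P4, P5, P6, P9}
9. P8@(1, 0, 0) [-y clear] — {P11, P12, P2, P3, P4, P5, P6, P8, P9}
10. P10@(0, -1, -1) [-x clear] — {P10, P11, P12, P2, P3, P4, P5, P6, P8, P9}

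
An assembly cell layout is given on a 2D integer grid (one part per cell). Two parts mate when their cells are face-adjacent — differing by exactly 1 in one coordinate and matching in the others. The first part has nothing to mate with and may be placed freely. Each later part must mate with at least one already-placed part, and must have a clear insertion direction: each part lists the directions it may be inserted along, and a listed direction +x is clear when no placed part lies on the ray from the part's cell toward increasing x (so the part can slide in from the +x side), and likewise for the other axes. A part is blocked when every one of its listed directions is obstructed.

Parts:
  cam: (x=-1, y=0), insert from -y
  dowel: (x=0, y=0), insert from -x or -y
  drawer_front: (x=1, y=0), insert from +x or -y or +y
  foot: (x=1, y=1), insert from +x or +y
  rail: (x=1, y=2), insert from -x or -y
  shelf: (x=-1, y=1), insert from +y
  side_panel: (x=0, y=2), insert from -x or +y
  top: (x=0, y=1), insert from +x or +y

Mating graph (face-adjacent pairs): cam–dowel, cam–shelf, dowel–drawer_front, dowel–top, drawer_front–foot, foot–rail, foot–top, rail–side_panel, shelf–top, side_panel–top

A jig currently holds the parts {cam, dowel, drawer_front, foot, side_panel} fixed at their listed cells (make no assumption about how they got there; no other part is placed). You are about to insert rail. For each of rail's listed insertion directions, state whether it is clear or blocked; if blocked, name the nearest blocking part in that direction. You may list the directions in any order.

-x: nearest on ray is side_panel@(0, 2) ⇒ blocked
-y: nearest on ray is foot@(1, 1) ⇒ blocked

-x: blocked by side_panel; -y: blocked by foot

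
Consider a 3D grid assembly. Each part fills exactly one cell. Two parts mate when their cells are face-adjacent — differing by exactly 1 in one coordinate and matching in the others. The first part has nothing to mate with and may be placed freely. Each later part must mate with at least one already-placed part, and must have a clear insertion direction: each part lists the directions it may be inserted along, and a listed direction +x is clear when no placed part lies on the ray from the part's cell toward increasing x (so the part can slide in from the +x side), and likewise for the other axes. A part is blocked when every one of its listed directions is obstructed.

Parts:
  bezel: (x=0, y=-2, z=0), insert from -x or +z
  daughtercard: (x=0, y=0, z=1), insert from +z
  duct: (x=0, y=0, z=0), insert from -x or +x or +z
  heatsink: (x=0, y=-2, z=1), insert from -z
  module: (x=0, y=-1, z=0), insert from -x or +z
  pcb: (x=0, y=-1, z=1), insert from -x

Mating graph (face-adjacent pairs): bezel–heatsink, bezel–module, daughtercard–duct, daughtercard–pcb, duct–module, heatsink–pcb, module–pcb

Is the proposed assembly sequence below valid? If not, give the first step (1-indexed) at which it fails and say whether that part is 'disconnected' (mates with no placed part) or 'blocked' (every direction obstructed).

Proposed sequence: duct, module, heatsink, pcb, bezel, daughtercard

1. duct@(0, 0, 0) [-x clear] — {duct}
2. module@(0, -1, 0) [-x clear] — {duct, module}
3. heatsink@(0, -2, 1) — no placed neighbour ⇒ disconnected

Invalid at step 3 (disconnected)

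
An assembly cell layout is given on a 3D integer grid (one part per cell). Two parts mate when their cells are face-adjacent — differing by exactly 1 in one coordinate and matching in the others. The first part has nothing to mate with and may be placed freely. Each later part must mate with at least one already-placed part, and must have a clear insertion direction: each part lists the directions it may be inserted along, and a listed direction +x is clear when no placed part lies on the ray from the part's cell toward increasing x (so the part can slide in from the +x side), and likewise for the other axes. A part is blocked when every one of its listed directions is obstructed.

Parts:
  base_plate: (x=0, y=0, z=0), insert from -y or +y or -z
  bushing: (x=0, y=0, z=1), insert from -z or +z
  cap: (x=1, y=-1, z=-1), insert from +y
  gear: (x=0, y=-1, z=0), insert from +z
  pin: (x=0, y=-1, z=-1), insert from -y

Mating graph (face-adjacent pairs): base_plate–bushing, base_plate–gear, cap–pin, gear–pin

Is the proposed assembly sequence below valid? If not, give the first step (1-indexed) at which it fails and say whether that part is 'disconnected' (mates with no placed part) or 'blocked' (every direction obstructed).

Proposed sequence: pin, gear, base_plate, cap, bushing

1. pin@(0, -1, -1) [-y clear] — {pin}
2. gear@(0, -1, 0) [+z clear] — {gear, pin}
3. base_plate@(0, 0, 0) [+y clear] — {base_plate, gear, pin}
4. cap@(1, -1, -1) [+y clear] — {base_plate, cap, gear, pin}
5. bushing@(0, 0, 1) [+z clear] — {base_plate, bushing, cap, gear, pin}

Valid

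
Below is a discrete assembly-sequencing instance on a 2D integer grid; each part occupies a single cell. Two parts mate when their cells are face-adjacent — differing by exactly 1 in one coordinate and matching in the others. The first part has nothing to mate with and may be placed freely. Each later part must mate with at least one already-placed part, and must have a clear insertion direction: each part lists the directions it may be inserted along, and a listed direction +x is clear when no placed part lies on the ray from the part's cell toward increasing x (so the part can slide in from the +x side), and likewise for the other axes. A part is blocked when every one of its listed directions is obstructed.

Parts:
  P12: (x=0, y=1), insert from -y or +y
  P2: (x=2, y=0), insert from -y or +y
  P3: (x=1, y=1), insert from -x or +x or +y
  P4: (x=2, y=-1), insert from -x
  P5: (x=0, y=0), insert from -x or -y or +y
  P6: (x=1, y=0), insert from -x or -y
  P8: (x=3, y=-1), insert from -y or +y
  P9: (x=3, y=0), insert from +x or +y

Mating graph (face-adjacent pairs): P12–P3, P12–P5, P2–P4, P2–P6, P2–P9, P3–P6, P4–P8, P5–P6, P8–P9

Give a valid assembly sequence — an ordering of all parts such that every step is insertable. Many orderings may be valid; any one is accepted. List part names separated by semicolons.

P4; P2; P9; P6; P3; P12; P8; P5

1. P4@(2, -1) [-x clear] — {P4}
2. P2@(2, 0) [+y clear] — {P2, P4}
3. P9@(3, 0) [+x clear] — {P2, P4, P9}
4. P6@(1, 0) [-x clear] — {P2, P4, P6, P9}
5. P3@(1, 1) [-x clear] — {P2, P3, P4, P6, P9}
6. P12@(0, 1) [-y clear] — {P12, P2, P3, P4, P6, P9}
7. P8@(3, -1) [-y clear] — {P12, P2, P3, P4, P6, P8, P9}
8. P5@(0, 0) [-x clear] — {P12, P2, P3, P4, P5, P6, P8, P9}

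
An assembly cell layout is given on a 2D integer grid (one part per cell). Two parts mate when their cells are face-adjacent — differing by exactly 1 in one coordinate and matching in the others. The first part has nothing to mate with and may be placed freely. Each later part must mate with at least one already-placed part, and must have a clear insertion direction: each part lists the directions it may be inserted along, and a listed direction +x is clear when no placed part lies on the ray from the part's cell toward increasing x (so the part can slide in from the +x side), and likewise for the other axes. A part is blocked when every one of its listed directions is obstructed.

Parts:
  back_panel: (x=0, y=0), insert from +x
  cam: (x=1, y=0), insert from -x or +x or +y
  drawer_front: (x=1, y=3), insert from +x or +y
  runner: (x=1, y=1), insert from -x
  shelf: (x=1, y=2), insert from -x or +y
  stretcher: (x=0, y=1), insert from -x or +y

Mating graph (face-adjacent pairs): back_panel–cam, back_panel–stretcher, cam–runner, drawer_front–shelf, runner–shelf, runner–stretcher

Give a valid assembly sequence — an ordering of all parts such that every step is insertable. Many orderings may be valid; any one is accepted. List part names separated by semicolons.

1. drawer_front@(1, 3) [+x clear] — {drawer_front}
2. shelf@(1, 2) [-x clear] — {drawer_front, shelf}
3. runner@(1, 1) [-x clear] — {drawer_front, runner, shelf}
4. stretcher@(0, 1) [-x clear] — {drawer_front, runner, shelf, stretcher}
5. back_panel@(0, 0) [+x clear] — {back_panel, drawer_front, runner, shelf, stretcher}
6. cam@(1, 0) [+x clear] — {back_panel, cam, drawer_front, runner, shelf, stretcher}

drawer_front; shelf; runner; stretcher; back_panel; cam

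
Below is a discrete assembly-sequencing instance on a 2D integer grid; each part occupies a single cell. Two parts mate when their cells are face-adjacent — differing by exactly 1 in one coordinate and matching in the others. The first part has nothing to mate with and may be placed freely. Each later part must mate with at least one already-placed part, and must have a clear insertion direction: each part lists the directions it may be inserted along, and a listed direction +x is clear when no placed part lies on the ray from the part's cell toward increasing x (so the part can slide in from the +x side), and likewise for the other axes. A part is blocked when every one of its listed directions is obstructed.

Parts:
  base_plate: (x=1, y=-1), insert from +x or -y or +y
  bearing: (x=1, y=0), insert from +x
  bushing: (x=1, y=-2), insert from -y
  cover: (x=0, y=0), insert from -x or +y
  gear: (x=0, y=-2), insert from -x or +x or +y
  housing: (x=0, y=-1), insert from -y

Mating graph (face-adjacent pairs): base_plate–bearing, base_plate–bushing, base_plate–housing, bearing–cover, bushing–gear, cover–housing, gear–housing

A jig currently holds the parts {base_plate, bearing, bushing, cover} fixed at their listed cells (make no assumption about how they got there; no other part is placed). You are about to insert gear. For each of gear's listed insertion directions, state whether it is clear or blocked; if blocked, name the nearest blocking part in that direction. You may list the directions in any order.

-x: ray from gear(0, -2) has no placed part ⇒ clear
+x: nearest on ray is bushing@(1, -2) ⇒ blocked
+y: nearest on ray is cover@(0, 0) ⇒ blocked

+x: blocked by bushing; +y: blocked by cover; -x: clear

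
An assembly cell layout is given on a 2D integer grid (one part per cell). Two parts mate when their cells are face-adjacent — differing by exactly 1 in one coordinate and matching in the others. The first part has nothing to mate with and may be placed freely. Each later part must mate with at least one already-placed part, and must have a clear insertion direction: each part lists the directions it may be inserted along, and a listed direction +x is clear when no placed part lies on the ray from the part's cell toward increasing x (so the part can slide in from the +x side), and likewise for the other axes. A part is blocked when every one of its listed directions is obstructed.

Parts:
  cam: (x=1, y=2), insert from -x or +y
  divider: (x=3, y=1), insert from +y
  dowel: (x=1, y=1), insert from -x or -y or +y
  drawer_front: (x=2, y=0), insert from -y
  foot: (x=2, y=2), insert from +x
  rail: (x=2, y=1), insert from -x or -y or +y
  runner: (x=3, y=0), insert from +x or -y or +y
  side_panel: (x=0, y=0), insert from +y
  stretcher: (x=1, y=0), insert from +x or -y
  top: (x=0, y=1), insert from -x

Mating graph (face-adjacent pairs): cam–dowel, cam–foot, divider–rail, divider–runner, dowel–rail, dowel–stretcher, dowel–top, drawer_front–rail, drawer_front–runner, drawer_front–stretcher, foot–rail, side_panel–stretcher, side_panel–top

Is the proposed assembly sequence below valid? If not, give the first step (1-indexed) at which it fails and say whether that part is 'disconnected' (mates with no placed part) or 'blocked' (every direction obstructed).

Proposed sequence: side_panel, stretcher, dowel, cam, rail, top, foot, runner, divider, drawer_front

Invalid at step 8 (disconnected)

1. side_panel@(0, 0) [+y clear] — {side_panel}
2. stretcher@(1, 0) [+x clear] — {side_panel, stretcher}
3. dowel@(1, 1) [-x clear] — {dowel, side_panel, stretcher}
4. cam@(1, 2) [-x clear] — {cam, dowel, side_panel, stretcher}
5. rail@(2, 1) [-y clear] — {cam, dowel, rail, side_panel, stretcher}
6. top@(0, 1) [-x clear] — {cam, dowel, rail, side_panel, stretcher, top}
7. foot@(2, 2) [+x clear] — {cam, dowel, foot, rail, side_panel, stretcher, top}
8. runner@(3, 0) — no placed neighbour ⇒ disconnected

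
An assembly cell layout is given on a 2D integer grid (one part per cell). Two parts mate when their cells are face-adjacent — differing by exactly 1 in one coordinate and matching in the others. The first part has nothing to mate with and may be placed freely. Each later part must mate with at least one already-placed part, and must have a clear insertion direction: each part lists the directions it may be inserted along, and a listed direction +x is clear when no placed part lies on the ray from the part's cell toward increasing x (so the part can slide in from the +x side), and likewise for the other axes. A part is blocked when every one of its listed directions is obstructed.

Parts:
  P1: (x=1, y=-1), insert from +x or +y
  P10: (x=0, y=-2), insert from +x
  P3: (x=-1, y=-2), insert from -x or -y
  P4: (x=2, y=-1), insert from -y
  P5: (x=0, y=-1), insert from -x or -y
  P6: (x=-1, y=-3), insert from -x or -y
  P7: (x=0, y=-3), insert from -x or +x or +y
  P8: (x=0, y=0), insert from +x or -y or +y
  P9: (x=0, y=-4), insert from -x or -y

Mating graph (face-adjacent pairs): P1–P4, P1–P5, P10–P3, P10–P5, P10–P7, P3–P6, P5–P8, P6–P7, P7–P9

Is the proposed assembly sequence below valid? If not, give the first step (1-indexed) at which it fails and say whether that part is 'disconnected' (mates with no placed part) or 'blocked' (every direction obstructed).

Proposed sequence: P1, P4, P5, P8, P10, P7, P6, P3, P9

1. P1@(1, -1) [+x clear] — {P1}
2. P4@(2, -1) [-y clear] — {P1, P4}
3. P5@(0, -1) [-x clear] — {P1, P4, P5}
4. P8@(0, 0) [+x clear] — {P1, P4, P5, P8}
5. P10@(0, -2) [+x clear] — {P1, P10, P4, P5, P8}
6. P7@(0, -3) [-x clear] — {P1, P10, P4, P5, P7, P8}
7. P6@(-1, -3) [-x clear] — {P1, P10, P4, P5, P6, P7, P8}
8. P3@(-1, -2) [-x clear] — {P1, P10, P3, P4, P5, P6, P7, P8}
9. P9@(0, -4) [-x clear] — {P1, P10, P3, P4, P5, P6, P7, P8, P9}

Valid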